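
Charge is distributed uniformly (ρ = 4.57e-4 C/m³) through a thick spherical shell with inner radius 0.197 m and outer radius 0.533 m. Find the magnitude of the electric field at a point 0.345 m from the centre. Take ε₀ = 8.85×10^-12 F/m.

Symmetry ⇒ E = E(r) r̂. Gaussian sphere of radius r = 0.345 m (within the shell material, 0.197 m < r < 0.533 m).
Enclosed charge is the volume from a to r: Q_enc = (4π/3)ρ(r³ − a³) = 6.397e-5 C.
Gauss's law: E·4πr² = Q_enc/ε₀.
E = |Q_enc|/(4πε₀r²) = (6.397×10^-5)/(4π·8.85×10^-12·(0.345)²) = 4.83×10^6 N/C.

|E| ≈ 4.83×10^6 V/m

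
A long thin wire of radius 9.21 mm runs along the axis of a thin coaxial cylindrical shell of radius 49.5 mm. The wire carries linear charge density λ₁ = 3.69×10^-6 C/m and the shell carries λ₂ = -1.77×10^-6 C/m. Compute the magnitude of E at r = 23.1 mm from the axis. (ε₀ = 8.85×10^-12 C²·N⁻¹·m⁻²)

By cylindrical symmetry E is radial; use a coaxial Gaussian cylinder of radius 23.1 mm and length L (between the conductors, 9.21 mm < r < 49.5 mm).
Only the inner wire is enclosed; the outer shell contributes nothing inside itself. λ_enc = λ₁ = 3.69×10^-6 C/m.
By Gauss's law (flux through the curved wall only), E·2πrL = λ_enc L/ε₀.
E = |λ_enc|/(2πε₀r) = (3.69×10^-6)/(2π·8.85×10^-12·0.0231) = 2.87×10^6 N/C.

2.87×10^6 N/C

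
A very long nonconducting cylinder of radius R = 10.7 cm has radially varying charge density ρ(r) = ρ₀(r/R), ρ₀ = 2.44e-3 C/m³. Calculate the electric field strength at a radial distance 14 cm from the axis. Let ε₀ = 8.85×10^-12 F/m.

Choose a coaxial cylinder of radius r = 14 cm (arbitrary length L) as the Gaussian surface (r > R, full charge per length enclosed).
λ_enc = 2π ∫₀^R ρ₀(r'/R)^1 r' dr' = 2πρ₀R²/3 = 5.851×10^-5 C/m.
By Gauss's law (flux through the curved wall only), E·2πrL = λ_enc L/ε₀.
E = |λ_enc|/(2πε₀r) = (5.851e-5)/(2π·8.85×10^-12·0.14) = 7.52e6 N/C.

E ≈ 7.52e6 N/C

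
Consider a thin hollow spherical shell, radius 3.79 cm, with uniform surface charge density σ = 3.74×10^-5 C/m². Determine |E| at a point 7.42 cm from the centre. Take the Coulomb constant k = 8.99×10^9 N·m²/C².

E = 1.10×10^6 N/C

Take a concentric spherical Gaussian surface of radius r = 7.42 cm (r > 3.79 cm).
The entire shell is enclosed: Q_enc = σ·4πR² = (3.74×10^-5)·4π·(0.0379)² = 6.751e-7 C.
Applying ∮E·dA = Q_enc/ε₀ with Φ = E(4πr²):
E = k|Q_enc|/r² = (8.99×10^9)(6.751×10^-7)/(0.0742)² = 1.10e6 N/C.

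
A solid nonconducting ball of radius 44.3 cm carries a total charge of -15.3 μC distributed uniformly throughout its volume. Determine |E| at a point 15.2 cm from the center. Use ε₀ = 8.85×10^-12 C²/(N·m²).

Use a concentric Gaussian sphere at r = 15.2 cm (r < R).
For a uniform sphere the enclosed fraction is (r/R)³, so Q_enc = (-15.3 μC)(0.152/0.443)³ = -6.18×10^-7 C.
Gauss's law: E·4πr² = Q_enc/ε₀.
E = |Q_enc|/(4πε₀r²) = (6.18e-7)/(4π·8.85×10^-12·(0.152)²) = 2.41e5 N/C.

E ≈ 2.41×10^5 V/m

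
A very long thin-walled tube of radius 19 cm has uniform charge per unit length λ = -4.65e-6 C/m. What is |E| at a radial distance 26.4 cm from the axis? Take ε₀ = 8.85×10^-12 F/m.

|E| ≈ 3.17e5 N/C

Coaxial Gaussian cylinder, radius r = 26.4 cm, length L (r > 19 cm).
The full line charge is enclosed: λ_enc = -4.65×10^-6 C/m.
Since E is radial and uniform over the curved surface, Φ = E·2πrL = Q_enc/ε₀ = λ_enc L/ε₀.
E = |λ_enc|/(2πε₀r) = (4.65e-6)/(2π·8.85×10^-12·0.264) = 3.17×10^5 N/C.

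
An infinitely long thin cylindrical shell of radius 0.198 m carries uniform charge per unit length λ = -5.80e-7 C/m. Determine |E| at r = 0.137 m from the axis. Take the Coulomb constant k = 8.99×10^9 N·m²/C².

E = 0 (no enclosed charge)

Choose a coaxial cylinder of radius r = 0.137 m (arbitrary length L) as the Gaussian surface (r < 0.198 m, inside the shell).
All the surface charge lies outside this cylinder: Q_enc = 0, hence E = 0.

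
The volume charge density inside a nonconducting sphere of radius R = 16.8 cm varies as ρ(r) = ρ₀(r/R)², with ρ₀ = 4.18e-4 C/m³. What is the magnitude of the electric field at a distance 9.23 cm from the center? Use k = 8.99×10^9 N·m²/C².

Take a concentric spherical Gaussian surface of radius r = 9.23 cm (r < R).
Integrate the density: Q_enc = 4π ∫₀^r ρ₀(r'/R)^2 r'² dr' = 4πρ₀ r^5/(5·R²) = 2.493e-7 C.
Since E is radial and uniform over the Gaussian sphere, Φ = E·4πr² = Q_enc/ε₀.
E = k|Q_enc|/r² = (8.99×10^9)(2.493×10^-7)/(0.0923)² = 2.63e5 N/C.

2.63e5 N/C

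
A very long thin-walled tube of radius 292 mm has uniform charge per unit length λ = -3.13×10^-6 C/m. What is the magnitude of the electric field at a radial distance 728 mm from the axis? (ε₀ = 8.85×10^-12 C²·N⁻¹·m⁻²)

7.73×10^4 V/m

By cylindrical symmetry E is radial; use a coaxial Gaussian cylinder of radius 728 mm and length L (r > 292 mm).
The full line charge is enclosed: λ_enc = -3.13×10^-6 C/m.
Gauss's law: E·2πrL = λ_enc L/ε₀.
E = |λ_enc|/(2πε₀r) = (3.13×10^-6)/(2π·8.85×10^-12·0.728) = 7.73×10^4 N/C.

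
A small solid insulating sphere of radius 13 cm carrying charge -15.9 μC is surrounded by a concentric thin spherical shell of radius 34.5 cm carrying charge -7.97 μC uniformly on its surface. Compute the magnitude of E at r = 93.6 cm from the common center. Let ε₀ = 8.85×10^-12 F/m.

Use a concentric Gaussian sphere at r = 93.6 cm (r > 34.5 cm, enclosing both).
Q_enc = (-15.9 μC) + (-7.97 μC) = -2.387×10^-5 C.
Since E is radial and uniform over the Gaussian sphere, Φ = E·4πr² = Q_enc/ε₀.
E = |Q_enc|/(4πε₀r²) = (2.387×10^-5)/(4π·8.85×10^-12·(0.936)²) = 2.45×10^5 N/C.

E ≈ 2.45×10^5 N/C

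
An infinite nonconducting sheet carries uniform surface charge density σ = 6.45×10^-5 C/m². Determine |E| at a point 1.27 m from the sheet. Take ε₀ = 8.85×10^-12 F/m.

|E| ≈ 3.64×10^6 N/C

By planar symmetry E is perpendicular to the sheet and uniform; use a Gaussian pillbox with flat faces of area A on each side of the sheet.
Only the two end caps contribute flux: Φ = 2EA. With Q_enc = σA, Gauss's law gives E = |σ|/(2ε₀).
E = |σ|/(2ε₀) = (6.45×10^-5)/(2·8.85×10^-12) = 3.64×10^6 N/C.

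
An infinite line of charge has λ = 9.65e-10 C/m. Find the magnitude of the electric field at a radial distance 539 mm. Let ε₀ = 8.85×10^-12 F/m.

Choose a coaxial cylinder of radius r = 539 mm (arbitrary length L) as the Gaussian surface.
Q_enc = λL, so λ_enc = 9.65e-10 C/m.
Since E is radial and uniform over the curved surface, Φ = E·2πrL = Q_enc/ε₀ = λ_enc L/ε₀.
E = |λ_enc|/(2πε₀r) = (9.65e-10)/(2π·8.85×10^-12·0.539) = 32.2 N/C.

32.2 N/C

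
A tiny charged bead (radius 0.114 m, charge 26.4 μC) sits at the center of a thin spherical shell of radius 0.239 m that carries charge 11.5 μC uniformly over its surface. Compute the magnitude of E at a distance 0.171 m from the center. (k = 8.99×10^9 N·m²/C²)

|E| = 8.12×10^6 N/C

Use a concentric Gaussian sphere at r = 0.171 m (between the bodies, 0.114 m < r < 0.239 m).
The shell at 0.239 m lies outside the Gaussian surface, so Q_enc = 26.4 μC = 2.64×10^-5 C.
Gauss's law: E·4πr² = Q_enc/ε₀.
E = k|Q_enc|/r² = (8.99×10^9)(2.64×10^-5)/(0.171)² = 8.12×10^6 N/C.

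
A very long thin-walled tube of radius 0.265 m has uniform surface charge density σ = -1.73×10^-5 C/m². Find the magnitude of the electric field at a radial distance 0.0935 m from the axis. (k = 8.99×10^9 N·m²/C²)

Choose a coaxial cylinder of radius r = 0.0935 m (arbitrary length L) as the Gaussian surface (r < 0.265 m, inside the shell).
All the surface charge lies outside this cylinder: Q_enc = 0, hence E = 0.

|E| = 0 N/C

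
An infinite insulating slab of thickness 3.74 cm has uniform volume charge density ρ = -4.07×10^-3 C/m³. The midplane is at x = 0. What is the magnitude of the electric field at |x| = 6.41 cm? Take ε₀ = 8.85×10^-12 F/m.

The point |x| = 6.41 cm lies outside the slab (half-thickness 0.0187 m). A symmetric pillbox spanning the full slab encloses Q_enc = ρ·d·A.
Flux = 2EA ⇒ E = |ρ|d/(2ε₀), independent of distance outside.
E = (4.07e-3)(0.0374)/(2·8.85×10^-12) = 8.60×10^6 N/C.

E ≈ 8.60×10^6 N/C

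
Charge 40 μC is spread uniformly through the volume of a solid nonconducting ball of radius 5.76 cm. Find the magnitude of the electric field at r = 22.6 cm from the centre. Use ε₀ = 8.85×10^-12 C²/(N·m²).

Symmetry ⇒ E = E(r) r̂. Gaussian sphere of radius r = 22.6 cm (r > R, so the entire charge is enclosed).
Q_enc = 40 μC = 4.00e-5 C.
Gauss's law: E·4πr² = Q_enc/ε₀.
E = |Q_enc|/(4πε₀r²) = (4.00×10^-5)/(4π·8.85×10^-12·(0.226)²) = 7.04e6 N/C.

7.04×10^6 V/m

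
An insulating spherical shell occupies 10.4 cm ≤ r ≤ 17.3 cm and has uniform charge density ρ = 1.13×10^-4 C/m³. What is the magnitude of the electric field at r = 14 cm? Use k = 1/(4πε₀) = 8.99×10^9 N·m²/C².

Use a concentric Gaussian sphere at r = 14 cm (within the shell material, 10.4 cm < r < 17.3 cm).
Only the shell between 10.4 cm and r is enclosed: Q_enc = ρ·(4π/3)(r³ − a³) = (1.13×10^-4)·(4π/3)·((0.14)³ − (0.104)³) = 7.664×10^-7 C.
Since E is radial and uniform over the Gaussian sphere, Φ = E·4πr² = Q_enc/ε₀.
E = k|Q_enc|/r² = (8.99×10^9)(7.664e-7)/(0.14)² = 3.52×10^5 N/C.

|E| = 3.52×10^5 N/C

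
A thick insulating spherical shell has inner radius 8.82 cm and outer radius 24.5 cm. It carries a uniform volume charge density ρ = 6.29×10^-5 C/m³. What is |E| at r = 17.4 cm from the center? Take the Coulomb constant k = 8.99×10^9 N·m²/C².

|E| ≈ 3.58e5 V/m

Take a concentric spherical Gaussian surface of radius r = 17.4 cm (within the shell material, 8.82 cm < r < 24.5 cm).
Only the shell between 8.82 cm and r is enclosed: Q_enc = ρ·(4π/3)(r³ − a³) = (6.29e-5)·(4π/3)·((0.174)³ − (0.0882)³) = 1.207e-6 C.
By Gauss's law, ∮E·dA = E·4πr² = Q_enc/ε₀.
E = k|Q_enc|/r² = (8.99×10^9)(1.207×10^-6)/(0.174)² = 3.58×10^5 N/C.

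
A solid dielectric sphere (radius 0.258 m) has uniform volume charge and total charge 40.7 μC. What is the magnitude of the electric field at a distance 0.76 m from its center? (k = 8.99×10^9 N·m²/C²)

Use a concentric Gaussian sphere at r = 0.76 m (r > R, so the entire charge is enclosed).
Q_enc = 40.7 μC = 4.07e-5 C.
Since E is radial and uniform over the Gaussian sphere, Φ = E·4πr² = Q_enc/ε₀.
E = k|Q_enc|/r² = (8.99×10^9)(4.07×10^-5)/(0.76)² = 6.33×10^5 N/C.

|E| = 6.33×10^5 V/m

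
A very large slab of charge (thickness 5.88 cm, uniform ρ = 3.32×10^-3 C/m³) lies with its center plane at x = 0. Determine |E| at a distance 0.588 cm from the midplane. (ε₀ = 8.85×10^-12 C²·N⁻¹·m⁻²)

|E| ≈ 2.21×10^6 N/C

By symmetry E is perpendicular to the slab. A Gaussian pillbox from −0.588 cm to +0.588 cm (face area A) lies entirely within the slab.
Q_enc = ρ·(2x)·A and flux = 2EA, so 2EA = 2ρxA/ε₀ ⇒ E = |ρ|x/ε₀.
E = (3.32e-3)(0.00588)/(8.85×10^-12) = 2.21×10^6 N/C.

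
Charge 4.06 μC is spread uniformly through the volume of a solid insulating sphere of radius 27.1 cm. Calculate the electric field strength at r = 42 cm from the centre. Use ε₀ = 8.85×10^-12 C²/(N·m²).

Symmetry ⇒ E = E(r) r̂. Gaussian sphere of radius r = 42 cm (r > R, so the entire charge is enclosed).
Q_enc = 4.06 μC = 4.06×10^-6 C.
Since E is radial and uniform over the Gaussian sphere, Φ = E·4πr² = Q_enc/ε₀.
E = |Q_enc|/(4πε₀r²) = (4.06e-6)/(4π·8.85×10^-12·(0.42)²) = 2.07×10^5 N/C.

|E| ≈ 2.07×10^5 N/C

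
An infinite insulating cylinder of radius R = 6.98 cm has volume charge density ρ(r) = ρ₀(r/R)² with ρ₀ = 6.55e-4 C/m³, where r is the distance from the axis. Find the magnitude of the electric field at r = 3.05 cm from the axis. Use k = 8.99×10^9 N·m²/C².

1.08e5 V/m

Choose a coaxial cylinder of radius r = 3.05 cm (arbitrary length L) as the Gaussian surface (r < R).
Integrating ρ over the cross-section to radius r: λ_enc = (2πρ₀/R²) ∫₀^r r'^3 dr' = 2πρ₀ r^4/(4·R²) = 1.827e-7 C/m.
Gauss's law: E·2πrL = λ_enc L/ε₀.
E = 2k|λ_enc|/r = 2(8.99×10^9)(1.827e-7)/(0.0305) = 1.08×10^5 N/C.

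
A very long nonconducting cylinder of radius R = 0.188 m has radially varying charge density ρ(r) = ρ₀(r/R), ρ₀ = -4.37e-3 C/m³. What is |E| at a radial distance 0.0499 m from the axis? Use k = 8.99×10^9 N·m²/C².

Choose a coaxial cylinder of radius r = 0.0499 m (arbitrary length L) as the Gaussian surface (r < R).
Integrating ρ over the cross-section to radius r: λ_enc = (2πρ₀/R) ∫₀^r r'^2 dr' = 2πρ₀ r^3/(3·R) = -6.049e-6 C/m.
Since E is radial and uniform over the curved surface, Φ = E·2πrL = Q_enc/ε₀ = λ_enc L/ε₀.
E = 2k|λ_enc|/r = 2(8.99×10^9)(6.049×10^-6)/(0.0499) = 2.18e6 N/C.

E = 2.18×10^6 V/m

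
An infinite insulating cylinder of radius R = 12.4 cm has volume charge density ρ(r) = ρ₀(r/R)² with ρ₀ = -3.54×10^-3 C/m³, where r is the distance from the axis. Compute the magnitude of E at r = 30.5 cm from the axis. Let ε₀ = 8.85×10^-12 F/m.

|E| = 5.04×10^6 N/C

Choose a coaxial cylinder of radius r = 30.5 cm (arbitrary length L) as the Gaussian surface (r > R, full charge per length enclosed).
λ_enc = 2π ∫₀^R ρ₀(r'/R)^2 r' dr' = 2πρ₀R²/4 = -8.55e-5 C/m.
Applying ∮E·dA = Q_enc/ε₀ with the end caps contributing no flux:
E = |λ_enc|/(2πε₀r) = (8.55×10^-5)/(2π·8.85×10^-12·0.305) = 5.04×10^6 N/C.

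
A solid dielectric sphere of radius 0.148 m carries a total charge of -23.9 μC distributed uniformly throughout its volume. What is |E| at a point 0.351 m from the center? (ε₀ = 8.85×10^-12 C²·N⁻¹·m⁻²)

Symmetry ⇒ E = E(r) r̂. Gaussian sphere of radius r = 0.351 m (r > R, so the entire charge is enclosed).
Q_enc = -23.9 μC = -2.39×10^-5 C.
Gauss's law: E·4πr² = Q_enc/ε₀.
E = |Q_enc|/(4πε₀r²) = (2.39×10^-5)/(4π·8.85×10^-12·(0.351)²) = 1.74×10^6 N/C.

|E| = 1.74×10^6 V/m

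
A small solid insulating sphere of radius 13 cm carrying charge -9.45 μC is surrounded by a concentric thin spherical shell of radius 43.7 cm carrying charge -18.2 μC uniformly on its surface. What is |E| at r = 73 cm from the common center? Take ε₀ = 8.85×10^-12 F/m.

E = 4.67×10^5 N/C

Take a concentric spherical Gaussian surface of radius r = 73 cm (r > 43.7 cm, enclosing both).
Q_enc = (-9.45 μC) + (-18.2 μC) = -2.765×10^-5 C.
Applying ∮E·dA = Q_enc/ε₀ with Φ = E(4πr²):
E = |Q_enc|/(4πε₀r²) = (2.765×10^-5)/(4π·8.85×10^-12·(0.73)²) = 4.67e5 N/C.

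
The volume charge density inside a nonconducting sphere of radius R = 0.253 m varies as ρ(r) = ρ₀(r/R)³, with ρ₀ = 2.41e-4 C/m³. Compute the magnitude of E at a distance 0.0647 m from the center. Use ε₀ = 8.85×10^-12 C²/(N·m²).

Symmetry ⇒ E = E(r) r̂. Gaussian sphere of radius r = 0.0647 m (r < R).
Integrate the density: Q_enc = 4π ∫₀^r ρ₀(r'/R)^3 r'² dr' = 4πρ₀ r^6/(6·R³) = 2.286e-9 C.
Applying ∮E·dA = Q_enc/ε₀ with Φ = E(4πr²):
E = |Q_enc|/(4πε₀r²) = (2.286×10^-9)/(4π·8.85×10^-12·(0.0647)²) = 4.91e3 N/C.

|E| = 4.91×10^3 V/m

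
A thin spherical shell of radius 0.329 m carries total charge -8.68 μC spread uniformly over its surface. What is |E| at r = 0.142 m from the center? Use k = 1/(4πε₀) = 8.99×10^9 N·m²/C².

Take a concentric spherical Gaussian surface of radius r = 0.142 m (inside the shell, r < 0.329 m).
All the charge is outside the Gaussian surface: Q_enc = 0, hence E = 0 everywhere inside the shell.

E = 0 (no enclosed charge)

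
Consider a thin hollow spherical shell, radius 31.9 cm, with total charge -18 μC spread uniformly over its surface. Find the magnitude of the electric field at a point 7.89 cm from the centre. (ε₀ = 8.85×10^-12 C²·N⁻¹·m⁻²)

E = 0

By spherical symmetry E is radial; choose a Gaussian sphere of radius r = 7.89 cm (inside the shell, r < 31.9 cm).
No charge lies within this surface, so Q_enc = 0 and Gauss's law gives E·4πr² = 0 ⇒ E = 0.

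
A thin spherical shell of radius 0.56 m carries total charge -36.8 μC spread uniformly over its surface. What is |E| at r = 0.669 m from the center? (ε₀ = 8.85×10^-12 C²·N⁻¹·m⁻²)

By spherical symmetry E is radial; choose a Gaussian sphere of radius r = 0.669 m (r > 0.56 m).
The entire shell is enclosed: Q_enc = -3.68×10^-5 C.
Since E is radial and uniform over the Gaussian sphere, Φ = E·4πr² = Q_enc/ε₀.
E = |Q_enc|/(4πε₀r²) = (3.68×10^-5)/(4π·8.85×10^-12·(0.669)²) = 7.39×10^5 N/C.

|E| = 7.39×10^5 V/m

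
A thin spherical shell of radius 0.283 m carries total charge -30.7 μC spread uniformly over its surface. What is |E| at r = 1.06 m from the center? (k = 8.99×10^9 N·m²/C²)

2.46e5 N/C

Use a concentric Gaussian sphere at r = 1.06 m (r > 0.283 m).
The entire shell is enclosed: Q_enc = -3.07×10^-5 C.
Applying ∮E·dA = Q_enc/ε₀ with Φ = E(4πr²):
E = k|Q_enc|/r² = (8.99×10^9)(3.07e-5)/(1.06)² = 2.46e5 N/C.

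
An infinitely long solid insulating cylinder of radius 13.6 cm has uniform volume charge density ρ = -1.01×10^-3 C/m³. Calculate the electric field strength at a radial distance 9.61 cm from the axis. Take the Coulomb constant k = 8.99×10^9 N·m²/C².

|E| ≈ 5.48×10^6 N/C

By cylindrical symmetry E is radial; use a coaxial Gaussian cylinder of radius 9.61 cm and length L (r < R).
Enclosed charge per unit length: λ_enc = ρ·πr² = (-1.01×10^-3)π(0.0961)² = -2.93e-5 C/m.
Since E is radial and uniform over the curved surface, Φ = E·2πrL = Q_enc/ε₀ = λ_enc L/ε₀.
E = 2k|λ_enc|/r = 2(8.99×10^9)(2.93e-5)/(0.0961) = 5.48×10^6 N/C.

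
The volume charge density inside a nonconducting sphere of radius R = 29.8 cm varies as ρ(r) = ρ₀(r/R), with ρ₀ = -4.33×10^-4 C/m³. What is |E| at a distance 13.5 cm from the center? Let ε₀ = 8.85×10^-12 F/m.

E = 7.48×10^5 N/C

Use a concentric Gaussian sphere at r = 13.5 cm (r < R).
Integrate the density: Q_enc = 4π ∫₀^r ρ₀(r'/R)^1 r'² dr' = 4πρ₀ r^4/(4·R) = -1.516e-6 C.
Applying ∮E·dA = Q_enc/ε₀ with Φ = E(4πr²):
E = |Q_enc|/(4πε₀r²) = (1.516×10^-6)/(4π·8.85×10^-12·(0.135)²) = 7.48×10^5 N/C.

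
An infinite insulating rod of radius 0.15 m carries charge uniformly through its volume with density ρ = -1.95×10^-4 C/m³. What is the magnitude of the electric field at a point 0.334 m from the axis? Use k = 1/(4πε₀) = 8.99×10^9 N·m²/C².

E ≈ 7.42e5 N/C

By cylindrical symmetry E is radial; use a coaxial Gaussian cylinder of radius 0.334 m and length L (r > 0.15 m, full cross-section enclosed).
λ_enc = ρ·πR² = (-1.95×10^-4)π(0.15)² = -1.378×10^-5 C/m.
By Gauss's law (flux through the curved wall only), E·2πrL = λ_enc L/ε₀.
E = 2k|λ_enc|/r = 2(8.99×10^9)(1.378×10^-5)/(0.334) = 7.42×10^5 N/C.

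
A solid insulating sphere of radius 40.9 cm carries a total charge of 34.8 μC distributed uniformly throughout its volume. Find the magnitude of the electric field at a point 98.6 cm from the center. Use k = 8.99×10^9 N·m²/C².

3.22e5 N/C

By spherical symmetry E is radial; choose a Gaussian sphere of radius r = 98.6 cm (r > R, so the entire charge is enclosed).
Q_enc = 34.8 μC = 3.48×10^-5 C.
By Gauss's law, ∮E·dA = E·4πr² = Q_enc/ε₀.
E = k|Q_enc|/r² = (8.99×10^9)(3.48×10^-5)/(0.986)² = 3.22e5 N/C.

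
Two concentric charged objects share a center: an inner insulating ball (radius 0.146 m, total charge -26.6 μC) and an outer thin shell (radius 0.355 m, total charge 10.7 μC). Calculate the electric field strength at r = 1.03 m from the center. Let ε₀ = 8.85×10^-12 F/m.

By spherical symmetry E is radial; choose a Gaussian sphere of radius r = 1.03 m (r > 0.355 m, enclosing both).
Q_enc = (-26.6 μC) + (10.7 μC) = -1.59e-5 C.
By Gauss's law, ∮E·dA = E·4πr² = Q_enc/ε₀.
E = |Q_enc|/(4πε₀r²) = (1.59×10^-5)/(4π·8.85×10^-12·(1.03)²) = 1.35×10^5 N/C.

E = 1.35e5 N/C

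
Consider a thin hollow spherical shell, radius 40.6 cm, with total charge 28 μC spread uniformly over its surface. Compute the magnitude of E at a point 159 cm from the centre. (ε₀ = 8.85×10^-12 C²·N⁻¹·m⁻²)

E ≈ 9.96×10^4 N/C

Use a concentric Gaussian sphere at r = 159 cm (r > 40.6 cm).
The entire shell is enclosed: Q_enc = 2.80×10^-5 C.
By Gauss's law, ∮E·dA = E·4πr² = Q_enc/ε₀.
E = |Q_enc|/(4πε₀r²) = (2.80e-5)/(4π·8.85×10^-12·(1.59)²) = 9.96e4 N/C.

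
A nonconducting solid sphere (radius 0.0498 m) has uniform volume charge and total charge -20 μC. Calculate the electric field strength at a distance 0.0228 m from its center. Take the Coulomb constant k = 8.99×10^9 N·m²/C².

Take a concentric spherical Gaussian surface of radius r = 0.0228 m (r < R).
Only the charge within r is enclosed: Q_enc = Q·(r/R)³ = (-20 μC)·(0.0228 m/0.0498 m)³ = -1.919×10^-6 C.
Since E is radial and uniform over the Gaussian sphere, Φ = E·4πr² = Q_enc/ε₀.
E = k|Q_enc|/r² = (8.99×10^9)(1.919e-6)/(0.0228)² = 3.32×10^7 N/C.

3.32×10^7 V/m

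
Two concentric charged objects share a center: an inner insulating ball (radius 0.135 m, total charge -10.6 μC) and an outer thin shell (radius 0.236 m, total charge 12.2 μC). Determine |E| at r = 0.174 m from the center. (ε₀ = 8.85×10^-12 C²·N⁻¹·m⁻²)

Take a concentric spherical Gaussian surface of radius r = 0.174 m (between the bodies, 0.135 m < r < 0.236 m).
The shell at 0.236 m lies outside the Gaussian surface, so Q_enc = -10.6 μC = -1.06e-5 C.
Applying ∮E·dA = Q_enc/ε₀ with Φ = E(4πr²):
E = |Q_enc|/(4πε₀r²) = (1.06×10^-5)/(4π·8.85×10^-12·(0.174)²) = 3.15e6 N/C.

|E| ≈ 3.15e6 V/m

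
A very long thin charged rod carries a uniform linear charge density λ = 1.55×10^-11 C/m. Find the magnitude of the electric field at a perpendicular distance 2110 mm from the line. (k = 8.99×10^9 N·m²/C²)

E ≈ 0.132 N/C

Choose a coaxial cylinder of radius r = 2110 mm (arbitrary length L) as the Gaussian surface.
Q_enc = λL, so λ_enc = 1.55e-11 C/m.
Since E is radial and uniform over the curved surface, Φ = E·2πrL = Q_enc/ε₀ = λ_enc L/ε₀.
E = 2k|λ_enc|/r = 2(8.99×10^9)(1.55×10^-11)/(2.11) = 0.132 N/C.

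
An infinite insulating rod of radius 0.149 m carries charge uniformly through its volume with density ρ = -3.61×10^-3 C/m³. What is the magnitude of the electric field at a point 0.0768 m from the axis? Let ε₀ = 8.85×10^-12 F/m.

By cylindrical symmetry E is radial; use a coaxial Gaussian cylinder of radius 0.0768 m and length L (r < R).
Charge inside radius r per length L is ρ·πr²·L, so λ_enc = ρπr² = -6.689×10^-5 C/m.
Applying ∮E·dA = Q_enc/ε₀ with the end caps contributing no flux:
E = |λ_enc|/(2πε₀r) = (6.689×10^-5)/(2π·8.85×10^-12·0.0768) = 1.57e7 N/C.

|E| = 1.57e7 V/m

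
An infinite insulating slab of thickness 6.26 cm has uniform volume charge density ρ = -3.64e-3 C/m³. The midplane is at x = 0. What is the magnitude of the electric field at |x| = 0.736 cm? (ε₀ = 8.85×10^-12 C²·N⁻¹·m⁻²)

3.03×10^6 V/m

By symmetry E is perpendicular to the slab. A Gaussian pillbox from −0.736 cm to +0.736 cm (face area A) lies entirely within the slab.
Q_enc = ρ·(2x)·A and flux = 2EA, so 2EA = 2ρxA/ε₀ ⇒ E = |ρ|x/ε₀.
E = (3.64×10^-3)(0.00736)/(8.85×10^-12) = 3.03e6 N/C.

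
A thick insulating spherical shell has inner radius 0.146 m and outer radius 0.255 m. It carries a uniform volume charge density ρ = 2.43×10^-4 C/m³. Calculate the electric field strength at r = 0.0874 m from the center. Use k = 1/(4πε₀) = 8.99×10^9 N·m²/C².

E = 0 (no enclosed charge)

Take a concentric spherical Gaussian surface of radius r = 0.0874 m (r < 0.146 m, inside the empty cavity).
Q_enc = 0 (all charge lies at larger r); Gauss's law gives E = 0.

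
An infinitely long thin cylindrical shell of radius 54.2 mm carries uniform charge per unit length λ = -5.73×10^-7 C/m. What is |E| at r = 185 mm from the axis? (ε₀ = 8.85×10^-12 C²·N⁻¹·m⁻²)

By cylindrical symmetry E is radial; use a coaxial Gaussian cylinder of radius 185 mm and length L (r > 54.2 mm).
The full line charge is enclosed: λ_enc = -5.73e-7 C/m.
Applying ∮E·dA = Q_enc/ε₀ with the end caps contributing no flux:
E = |λ_enc|/(2πε₀r) = (5.73×10^-7)/(2π·8.85×10^-12·0.185) = 5.57×10^4 N/C.

5.57×10^4 N/C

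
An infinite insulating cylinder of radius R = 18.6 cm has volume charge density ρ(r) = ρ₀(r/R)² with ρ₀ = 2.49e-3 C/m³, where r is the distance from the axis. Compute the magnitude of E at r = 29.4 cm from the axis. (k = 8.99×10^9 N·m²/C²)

8.28×10^6 N/C

Take a coaxial cylindrical Gaussian surface of radius r = 29.4 cm and length L (r > R, full charge per length enclosed).
λ_enc = 2π ∫₀^R ρ₀(r'/R)^2 r' dr' = 2πρ₀R²/4 = 1.353×10^-4 C/m.
Applying ∮E·dA = Q_enc/ε₀ with the end caps contributing no flux:
E = 2k|λ_enc|/r = 2(8.99×10^9)(1.353×10^-4)/(0.294) = 8.28×10^6 N/C.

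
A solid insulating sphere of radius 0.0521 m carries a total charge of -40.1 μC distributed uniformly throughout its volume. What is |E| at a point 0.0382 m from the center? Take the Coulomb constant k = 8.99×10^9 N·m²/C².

Symmetry ⇒ E = E(r) r̂. Gaussian sphere of radius r = 0.0382 m (r < R).
Only the charge within r is enclosed: Q_enc = Q·(r/R)³ = (-40.1 μC)·(0.0382 m/0.0521 m)³ = -1.581×10^-5 C.
By Gauss's law, ∮E·dA = E·4πr² = Q_enc/ε₀.
E = k|Q_enc|/r² = (8.99×10^9)(1.581×10^-5)/(0.0382)² = 9.74×10^7 N/C.

E ≈ 9.74×10^7 V/m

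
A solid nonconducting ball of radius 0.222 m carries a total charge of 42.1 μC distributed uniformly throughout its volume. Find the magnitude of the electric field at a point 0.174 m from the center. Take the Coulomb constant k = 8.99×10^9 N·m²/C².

By spherical symmetry E is radial; choose a Gaussian sphere of radius r = 0.174 m (r < R).
Only the charge within r is enclosed: Q_enc = Q·(r/R)³ = (42.1 μC)·(0.174 m/0.222 m)³ = 2.027×10^-5 C.
Since E is radial and uniform over the Gaussian sphere, Φ = E·4πr² = Q_enc/ε₀.
E = k|Q_enc|/r² = (8.99×10^9)(2.027×10^-5)/(0.174)² = 6.02×10^6 N/C.

6.02×10^6 N/C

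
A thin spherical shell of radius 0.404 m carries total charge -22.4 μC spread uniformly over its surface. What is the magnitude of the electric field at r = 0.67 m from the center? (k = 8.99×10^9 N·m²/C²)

Take a concentric spherical Gaussian surface of radius r = 0.67 m (r > 0.404 m).
The entire shell is enclosed: Q_enc = -2.24e-5 C.
Applying ∮E·dA = Q_enc/ε₀ with Φ = E(4πr²):
E = k|Q_enc|/r² = (8.99×10^9)(2.24e-5)/(0.67)² = 4.49e5 N/C.

E ≈ 4.49×10^5 N/C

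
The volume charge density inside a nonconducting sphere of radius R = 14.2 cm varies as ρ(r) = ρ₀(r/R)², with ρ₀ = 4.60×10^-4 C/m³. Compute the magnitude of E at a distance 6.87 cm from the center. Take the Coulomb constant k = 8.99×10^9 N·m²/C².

E = 1.67e5 V/m

Use a concentric Gaussian sphere at r = 6.87 cm (r < R).
Q_enc = ∫₀^r ρ(r')·4πr'² dr' = (4πρ₀/R²) ∫₀^r r'^4 dr' = 4πρ₀ r^5/(5·R²) = 8.774×10^-8 C.
Gauss's law: E·4πr² = Q_enc/ε₀.
E = k|Q_enc|/r² = (8.99×10^9)(8.774×10^-8)/(0.0687)² = 1.67×10^5 N/C.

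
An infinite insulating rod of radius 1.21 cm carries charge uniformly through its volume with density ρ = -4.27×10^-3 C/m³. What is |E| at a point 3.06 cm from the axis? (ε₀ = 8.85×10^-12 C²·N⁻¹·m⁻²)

E ≈ 1.15×10^6 N/C

Take a coaxial cylindrical Gaussian surface of radius r = 3.06 cm and length L (r > 1.21 cm, full cross-section enclosed).
λ_enc = ρ·πR² = (-4.27×10^-3)π(0.0121)² = -1.964×10^-6 C/m.
Gauss's law: E·2πrL = λ_enc L/ε₀.
E = |λ_enc|/(2πε₀r) = (1.964e-6)/(2π·8.85×10^-12·0.0306) = 1.15×10^6 N/C.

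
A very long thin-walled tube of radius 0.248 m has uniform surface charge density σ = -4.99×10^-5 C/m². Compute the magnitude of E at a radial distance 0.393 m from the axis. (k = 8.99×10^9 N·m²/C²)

Take a coaxial cylindrical Gaussian surface of radius r = 0.393 m and length L (r > 0.248 m).
The whole shell is enclosed: λ_enc = σ·2πR = (-4.99×10^-5)·2π·(0.248) = -7.776e-5 C/m.
By Gauss's law (flux through the curved wall only), E·2πrL = λ_enc L/ε₀.
E = 2k|λ_enc|/r = 2(8.99×10^9)(7.776×10^-5)/(0.393) = 3.56×10^6 N/C.

E ≈ 3.56×10^6 N/C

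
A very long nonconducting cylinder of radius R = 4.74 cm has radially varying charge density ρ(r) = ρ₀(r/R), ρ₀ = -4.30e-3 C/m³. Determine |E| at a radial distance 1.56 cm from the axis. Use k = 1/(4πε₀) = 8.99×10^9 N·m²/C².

By cylindrical symmetry E is radial; use a coaxial Gaussian cylinder of radius 1.56 cm and length L (r < R).
Integrating ρ over the cross-section to radius r: λ_enc = (2πρ₀/R) ∫₀^r r'^2 dr' = 2πρ₀ r^3/(3·R) = -7.213×10^-7 C/m.
Gauss's law: E·2πrL = λ_enc L/ε₀.
E = 2k|λ_enc|/r = 2(8.99×10^9)(7.213×10^-7)/(0.0156) = 8.31×10^5 N/C.

|E| ≈ 8.31e5 N/C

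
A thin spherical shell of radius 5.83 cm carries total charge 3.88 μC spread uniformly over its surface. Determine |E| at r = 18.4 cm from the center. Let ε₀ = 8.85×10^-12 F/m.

|E| ≈ 1.03×10^6 V/m

Symmetry ⇒ E = E(r) r̂. Gaussian sphere of radius r = 18.4 cm (r > 5.83 cm).
The entire shell is enclosed: Q_enc = 3.88×10^-6 C.
By Gauss's law, ∮E·dA = E·4πr² = Q_enc/ε₀.
E = |Q_enc|/(4πε₀r²) = (3.88×10^-6)/(4π·8.85×10^-12·(0.184)²) = 1.03e6 N/C.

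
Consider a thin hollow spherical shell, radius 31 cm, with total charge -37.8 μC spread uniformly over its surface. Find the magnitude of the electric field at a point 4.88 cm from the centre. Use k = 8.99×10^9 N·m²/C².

Take a concentric spherical Gaussian surface of radius r = 4.88 cm (inside the shell, r < 31 cm).
All the charge is outside the Gaussian surface: Q_enc = 0, hence E = 0 everywhere inside the shell.

E = 0 (no enclosed charge)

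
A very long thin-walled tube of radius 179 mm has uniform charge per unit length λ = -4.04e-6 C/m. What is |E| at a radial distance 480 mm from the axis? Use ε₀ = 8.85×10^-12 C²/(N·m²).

Coaxial Gaussian cylinder, radius r = 480 mm, length L (r > 179 mm).
The full line charge is enclosed: λ_enc = -4.04×10^-6 C/m.
Since E is radial and uniform over the curved surface, Φ = E·2πrL = Q_enc/ε₀ = λ_enc L/ε₀.
E = |λ_enc|/(2πε₀r) = (4.04e-6)/(2π·8.85×10^-12·0.48) = 1.51e5 N/C.

E ≈ 1.51×10^5 V/m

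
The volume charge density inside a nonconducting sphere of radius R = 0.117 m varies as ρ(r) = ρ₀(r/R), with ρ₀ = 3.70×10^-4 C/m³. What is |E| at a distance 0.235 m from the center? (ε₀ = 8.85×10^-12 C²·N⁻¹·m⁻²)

E = 3.03e5 N/C

Use a concentric Gaussian sphere at r = 0.235 m (r > R, all charge enclosed).
Q_enc = 4π ∫₀^R ρ₀(r'/R)^1 r'² dr' = 4πρ₀R³/4 = 1.862e-6 C.
By Gauss's law, ∮E·dA = E·4πr² = Q_enc/ε₀.
E = |Q_enc|/(4πε₀r²) = (1.862×10^-6)/(4π·8.85×10^-12·(0.235)²) = 3.03×10^5 N/C.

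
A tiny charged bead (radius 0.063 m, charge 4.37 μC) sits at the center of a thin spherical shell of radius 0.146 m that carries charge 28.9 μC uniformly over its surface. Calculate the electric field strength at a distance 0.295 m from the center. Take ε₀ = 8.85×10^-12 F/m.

Take a concentric spherical Gaussian surface of radius r = 0.295 m (r > 0.146 m, enclosing both).
Q_enc = (4.37 μC) + (28.9 μC) = 3.327×10^-5 C.
Gauss's law: E·4πr² = Q_enc/ε₀.
E = |Q_enc|/(4πε₀r²) = (3.327e-5)/(4π·8.85×10^-12·(0.295)²) = 3.44e6 N/C.

3.44×10^6 V/m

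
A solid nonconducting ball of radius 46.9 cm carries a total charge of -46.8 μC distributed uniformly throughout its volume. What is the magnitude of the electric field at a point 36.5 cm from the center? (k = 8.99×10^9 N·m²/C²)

By spherical symmetry E is radial; choose a Gaussian sphere of radius r = 36.5 cm (r < R).
Only the charge within r is enclosed: Q_enc = Q·(r/R)³ = (-46.8 μC)·(36.5 cm/46.9 cm)³ = -2.206e-5 C.
Since E is radial and uniform over the Gaussian sphere, Φ = E·4πr² = Q_enc/ε₀.
E = k|Q_enc|/r² = (8.99×10^9)(2.206×10^-5)/(0.365)² = 1.49×10^6 N/C.

|E| = 1.49×10^6 N/C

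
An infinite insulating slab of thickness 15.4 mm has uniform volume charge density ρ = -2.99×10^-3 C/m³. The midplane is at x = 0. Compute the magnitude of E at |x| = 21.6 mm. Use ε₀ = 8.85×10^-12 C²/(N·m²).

The point |x| = 21.6 mm lies outside the slab (half-thickness 0.0077 m). A symmetric pillbox spanning the full slab encloses Q_enc = ρ·d·A.
Flux = 2EA ⇒ E = |ρ|d/(2ε₀), independent of distance outside.
E = (2.99×10^-3)(0.0154)/(2·8.85×10^-12) = 2.60e6 N/C.

E = 2.60e6 N/C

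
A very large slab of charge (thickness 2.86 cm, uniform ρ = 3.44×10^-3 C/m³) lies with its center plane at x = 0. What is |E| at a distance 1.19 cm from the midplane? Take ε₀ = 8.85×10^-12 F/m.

By symmetry E is perpendicular to the slab. A Gaussian pillbox from −1.19 cm to +1.19 cm (face area A) lies entirely within the slab.
Q_enc = ρ·(2x)·A and flux = 2EA, so 2EA = 2ρxA/ε₀ ⇒ E = |ρ|x/ε₀.
E = (3.44×10^-3)(0.0119)/(8.85×10^-12) = 4.63×10^6 N/C.

4.63e6 N/C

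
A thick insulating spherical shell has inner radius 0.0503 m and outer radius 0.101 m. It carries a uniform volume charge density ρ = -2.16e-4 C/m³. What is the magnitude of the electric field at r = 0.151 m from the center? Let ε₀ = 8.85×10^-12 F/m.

Use a concentric Gaussian sphere at r = 0.151 m (r > 0.101 m, enclosing the whole shell).
Q_enc = ρ·(4π/3)(b³ − a³) = (-2.16×10^-4)·(4π/3)·((0.101)³ − (0.0503)³) = -8.17×10^-7 C.
Gauss's law: E·4πr² = Q_enc/ε₀.
E = |Q_enc|/(4πε₀r²) = (8.17×10^-7)/(4π·8.85×10^-12·(0.151)²) = 3.22×10^5 N/C.

3.22×10^5 N/C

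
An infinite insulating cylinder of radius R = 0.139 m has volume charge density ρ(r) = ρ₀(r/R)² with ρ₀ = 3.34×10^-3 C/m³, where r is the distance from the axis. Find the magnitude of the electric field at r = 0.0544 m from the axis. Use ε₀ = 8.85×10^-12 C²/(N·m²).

Take a coaxial cylindrical Gaussian surface of radius r = 0.0544 m and length L (r < R).
λ_enc = ∫₀^r ρ(r')·2πr' dr' = (2πρ₀/R²)·r^4/4 = 2.378e-6 C/m.
Applying ∮E·dA = Q_enc/ε₀ with the end caps contributing no flux:
E = |λ_enc|/(2πε₀r) = (2.378×10^-6)/(2π·8.85×10^-12·0.0544) = 7.86×10^5 N/C.

7.86e5 N/C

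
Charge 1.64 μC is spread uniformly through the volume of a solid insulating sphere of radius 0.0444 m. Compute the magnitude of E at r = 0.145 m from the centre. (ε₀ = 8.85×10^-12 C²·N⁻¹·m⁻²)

7.01e5 V/m

By spherical symmetry E is radial; choose a Gaussian sphere of radius r = 0.145 m (r > R, so the entire charge is enclosed).
Q_enc = 1.64 μC = 1.64×10^-6 C.
Since E is radial and uniform over the Gaussian sphere, Φ = E·4πr² = Q_enc/ε₀.
E = |Q_enc|/(4πε₀r²) = (1.64×10^-6)/(4π·8.85×10^-12·(0.145)²) = 7.01e5 N/C.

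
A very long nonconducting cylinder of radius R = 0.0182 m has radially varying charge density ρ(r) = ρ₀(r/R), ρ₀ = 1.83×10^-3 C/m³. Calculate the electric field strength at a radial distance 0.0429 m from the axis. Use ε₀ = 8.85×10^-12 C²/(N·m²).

E ≈ 5.32×10^5 V/m

By cylindrical symmetry E is radial; use a coaxial Gaussian cylinder of radius 0.0429 m and length L (r > R, full charge per length enclosed).
λ_enc = 2π ∫₀^R ρ₀(r'/R)^1 r' dr' = 2πρ₀R²/3 = 1.27e-6 C/m.
By Gauss's law (flux through the curved wall only), E·2πrL = λ_enc L/ε₀.
E = |λ_enc|/(2πε₀r) = (1.27e-6)/(2π·8.85×10^-12·0.0429) = 5.32×10^5 N/C.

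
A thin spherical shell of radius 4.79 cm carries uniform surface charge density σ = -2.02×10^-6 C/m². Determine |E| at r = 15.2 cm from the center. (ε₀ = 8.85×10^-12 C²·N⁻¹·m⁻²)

E ≈ 2.27×10^4 V/m

Take a concentric spherical Gaussian surface of radius r = 15.2 cm (r > 4.79 cm).
The entire shell is enclosed: Q_enc = σ·4πR² = (-2.02×10^-6)·4π·(0.0479)² = -5.824e-8 C.
Applying ∮E·dA = Q_enc/ε₀ with Φ = E(4πr²):
E = |Q_enc|/(4πε₀r²) = (5.824e-8)/(4π·8.85×10^-12·(0.152)²) = 2.27×10^4 N/C.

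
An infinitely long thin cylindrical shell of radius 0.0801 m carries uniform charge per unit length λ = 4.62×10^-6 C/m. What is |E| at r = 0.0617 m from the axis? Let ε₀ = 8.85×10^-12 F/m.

|E| = 0 N/C

By cylindrical symmetry E is radial; use a coaxial Gaussian cylinder of radius 0.0617 m and length L (r < 0.0801 m, inside the shell).
No charge is enclosed, so Gauss's law gives E·2πrL = 0 ⇒ E = 0.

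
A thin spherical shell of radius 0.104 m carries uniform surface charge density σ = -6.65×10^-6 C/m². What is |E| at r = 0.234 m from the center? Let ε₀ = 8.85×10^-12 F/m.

By spherical symmetry E is radial; choose a Gaussian sphere of radius r = 0.234 m (r > 0.104 m).
The entire shell is enclosed: Q_enc = σ·4πR² = (-6.65×10^-6)·4π·(0.104)² = -9.039e-7 C.
By Gauss's law, ∮E·dA = E·4πr² = Q_enc/ε₀.
E = |Q_enc|/(4πε₀r²) = (9.039×10^-7)/(4π·8.85×10^-12·(0.234)²) = 1.48×10^5 N/C.

1.48×10^5 N/C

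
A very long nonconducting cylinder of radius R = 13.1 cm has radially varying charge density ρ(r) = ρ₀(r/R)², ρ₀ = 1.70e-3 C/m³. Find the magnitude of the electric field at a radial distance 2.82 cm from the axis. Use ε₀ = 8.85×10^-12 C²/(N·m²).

E ≈ 6.28×10^4 N/C

By cylindrical symmetry E is radial; use a coaxial Gaussian cylinder of radius 2.82 cm and length L (r < R).
λ_enc = ∫₀^r ρ(r')·2πr' dr' = (2πρ₀/R²)·r^4/4 = 9.841e-8 C/m.
Applying ∮E·dA = Q_enc/ε₀ with the end caps contributing no flux:
E = |λ_enc|/(2πε₀r) = (9.841×10^-8)/(2π·8.85×10^-12·0.0282) = 6.28e4 N/C.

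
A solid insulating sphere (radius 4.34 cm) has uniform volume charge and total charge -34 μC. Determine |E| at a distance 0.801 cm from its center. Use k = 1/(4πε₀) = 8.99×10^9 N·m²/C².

|E| = 3.00×10^7 N/C

By spherical symmetry E is radial; choose a Gaussian sphere of radius r = 0.801 cm (r < R).
For a uniform sphere the enclosed fraction is (r/R)³, so Q_enc = (-34 μC)(0.00801/0.0434)³ = -2.138×10^-7 C.
Applying ∮E·dA = Q_enc/ε₀ with Φ = E(4πr²):
E = k|Q_enc|/r² = (8.99×10^9)(2.138×10^-7)/(0.00801)² = 3.00×10^7 N/C.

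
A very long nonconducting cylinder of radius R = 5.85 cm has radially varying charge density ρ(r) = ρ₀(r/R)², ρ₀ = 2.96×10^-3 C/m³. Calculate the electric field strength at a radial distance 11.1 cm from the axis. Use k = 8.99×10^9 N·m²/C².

|E| ≈ 2.58×10^6 N/C

By cylindrical symmetry E is radial; use a coaxial Gaussian cylinder of radius 11.1 cm and length L (r > R, full charge per length enclosed).
λ_enc = 2π ∫₀^R ρ₀(r'/R)^2 r' dr' = 2πρ₀R²/4 = 1.591×10^-5 C/m.
Applying ∮E·dA = Q_enc/ε₀ with the end caps contributing no flux:
E = 2k|λ_enc|/r = 2(8.99×10^9)(1.591e-5)/(0.111) = 2.58e6 N/C.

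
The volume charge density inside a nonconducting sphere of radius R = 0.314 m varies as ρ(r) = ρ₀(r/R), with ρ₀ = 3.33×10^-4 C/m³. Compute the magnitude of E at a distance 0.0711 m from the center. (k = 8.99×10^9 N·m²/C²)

|E| ≈ 1.51×10^5 N/C

By spherical symmetry E is radial; choose a Gaussian sphere of radius r = 0.0711 m (r < R).
Integrate the density: Q_enc = 4π ∫₀^r ρ₀(r'/R)^1 r'² dr' = 4πρ₀ r^4/(4·R) = 8.514×10^-8 C.
Since E is radial and uniform over the Gaussian sphere, Φ = E·4πr² = Q_enc/ε₀.
E = k|Q_enc|/r² = (8.99×10^9)(8.514×10^-8)/(0.0711)² = 1.51×10^5 N/C.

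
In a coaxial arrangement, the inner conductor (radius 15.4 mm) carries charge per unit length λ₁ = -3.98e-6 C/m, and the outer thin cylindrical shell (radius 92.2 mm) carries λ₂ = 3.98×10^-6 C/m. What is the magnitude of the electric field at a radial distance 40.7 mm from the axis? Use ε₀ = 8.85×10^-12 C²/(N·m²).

Take a coaxial cylindrical Gaussian surface of radius r = 40.7 mm and length L (between the conductors, 15.4 mm < r < 92.2 mm).
The shell at 92.2 mm lies outside the Gaussian surface, so λ_enc = λ₁ = -3.98×10^-6 C/m.
Since E is radial and uniform over the curved surface, Φ = E·2πrL = Q_enc/ε₀ = λ_enc L/ε₀.
E = |λ_enc|/(2πε₀r) = (3.98e-6)/(2π·8.85×10^-12·0.0407) = 1.76e6 N/C.

E = 1.76×10^6 V/m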